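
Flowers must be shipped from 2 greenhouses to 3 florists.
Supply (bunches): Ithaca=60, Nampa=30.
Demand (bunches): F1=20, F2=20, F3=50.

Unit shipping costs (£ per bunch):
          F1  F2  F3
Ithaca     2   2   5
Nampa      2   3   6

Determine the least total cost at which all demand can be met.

An optimal shipping plan:
  Ithaca→F2: 20 × £2 = £40
  Ithaca→F3: 40 × £5 = £200
  Nampa→F1: 20 × £2 = £40
  Nampa→F3: 10 × £6 = £60
Total = 40 + 200 + 40 + 60 = £340.
(Supply check: Ithaca ships 60; Nampa ships 30.)

340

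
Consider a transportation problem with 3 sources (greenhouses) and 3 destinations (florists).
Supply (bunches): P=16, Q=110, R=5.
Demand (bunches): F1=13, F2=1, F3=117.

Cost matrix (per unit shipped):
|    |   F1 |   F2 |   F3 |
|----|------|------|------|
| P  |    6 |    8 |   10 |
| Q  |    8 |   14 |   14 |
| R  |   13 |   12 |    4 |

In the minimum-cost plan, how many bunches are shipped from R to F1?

Optimal shipments:
  P->F2: 1 × 8 = 8
  P->F3: 15 × 10 = 150
  Q->F1: 13 × 8 = 104
  Q->F3: 97 × 14 = 1358
  R->F3: 5 × 4 = 20
Total cost = 1640.
The route R→F1 is not used.

0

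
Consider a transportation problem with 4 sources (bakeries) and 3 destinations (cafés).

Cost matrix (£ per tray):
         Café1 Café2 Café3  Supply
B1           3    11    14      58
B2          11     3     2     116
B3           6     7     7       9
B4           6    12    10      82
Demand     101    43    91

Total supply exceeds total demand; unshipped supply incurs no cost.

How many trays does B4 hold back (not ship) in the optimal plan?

30

An optimal plan:
  B1–Café1: 58 trays
  B2–Café2: 34 trays
  B2–Café3: 82 trays
  B3–Café2: 9 trays
  B4–Café1: 43 trays
  B4–Café3: 9 trays
Total cost = £851.
B4 ships 52 of its 82, leaving 30.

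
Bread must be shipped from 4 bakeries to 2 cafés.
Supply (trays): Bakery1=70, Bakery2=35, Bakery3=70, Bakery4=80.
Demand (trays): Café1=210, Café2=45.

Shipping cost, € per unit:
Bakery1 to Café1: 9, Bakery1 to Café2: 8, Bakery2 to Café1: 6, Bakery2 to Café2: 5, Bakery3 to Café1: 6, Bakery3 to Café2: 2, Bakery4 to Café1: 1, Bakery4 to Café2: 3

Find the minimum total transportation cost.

Optimal allocation:
  Bakery1 to Café1: 70 × €9 = €630
  Bakery2 to Café1: 35 × €6 = €210
  Bakery3 to Café1: 25 × €6 = €150
  Bakery3 to Café2: 45 × €2 = €90
  Bakery4 to Café1: 80 × €1 = €80
Total = 630 + 210 + 150 + 90 + 80 = €1160.

1160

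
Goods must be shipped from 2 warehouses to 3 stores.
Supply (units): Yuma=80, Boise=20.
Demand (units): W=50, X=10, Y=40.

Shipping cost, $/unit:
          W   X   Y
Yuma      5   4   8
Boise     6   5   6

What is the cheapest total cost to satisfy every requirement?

570

An optimal shipping plan:
  Yuma to W: 50 × $5 = $250
  Yuma to X: 10 × $4 = $40
  Yuma to Y: 20 × $8 = $160
  Boise to Y: 20 × $6 = $120
Total = 250 + 40 + 160 + 120 = $570.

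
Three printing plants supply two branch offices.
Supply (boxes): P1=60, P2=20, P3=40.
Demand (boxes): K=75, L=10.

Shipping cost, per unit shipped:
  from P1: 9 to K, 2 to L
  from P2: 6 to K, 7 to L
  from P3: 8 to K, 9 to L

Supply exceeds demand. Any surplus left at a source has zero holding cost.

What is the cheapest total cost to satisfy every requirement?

An optimal shipping plan:
  P1–K: 15 × 9 = 135
  P1–L: 10 × 2 = 20
  P2–K: 20 × 6 = 120
  P3–K: 40 × 8 = 320
Total = 135 + 20 + 120 + 320 = 595.

595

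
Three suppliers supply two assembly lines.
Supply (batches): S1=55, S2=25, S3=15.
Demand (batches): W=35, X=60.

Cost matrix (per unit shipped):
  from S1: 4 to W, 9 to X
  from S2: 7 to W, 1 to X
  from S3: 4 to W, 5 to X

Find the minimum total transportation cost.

420

An optimal shipping plan:
  S1 to W: 35 × 4 = 140
  S1 to X: 20 × 9 = 180
  S2 to X: 25 × 1 = 25
  S3 to X: 15 × 5 = 75
Total = 140 + 180 + 25 + 75 = 420.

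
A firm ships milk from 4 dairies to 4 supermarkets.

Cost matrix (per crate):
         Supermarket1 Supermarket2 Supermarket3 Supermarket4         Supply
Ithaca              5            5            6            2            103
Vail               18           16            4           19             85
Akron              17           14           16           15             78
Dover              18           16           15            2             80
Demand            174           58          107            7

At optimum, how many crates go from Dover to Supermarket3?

The minimum-cost plan:
  Ithaca->Supermarket1: 103 crates
  Vail->Supermarket3: 85 crates
  Akron->Supermarket1: 20 crates
  Akron->Supermarket2: 58 crates
  Dover->Supermarket1: 51 crates
  Dover->Supermarket3: 22 crates
  Dover->Supermarket4: 7 crates
Total cost = 3269.
So Dover→Supermarket3 carries 22 crates.

22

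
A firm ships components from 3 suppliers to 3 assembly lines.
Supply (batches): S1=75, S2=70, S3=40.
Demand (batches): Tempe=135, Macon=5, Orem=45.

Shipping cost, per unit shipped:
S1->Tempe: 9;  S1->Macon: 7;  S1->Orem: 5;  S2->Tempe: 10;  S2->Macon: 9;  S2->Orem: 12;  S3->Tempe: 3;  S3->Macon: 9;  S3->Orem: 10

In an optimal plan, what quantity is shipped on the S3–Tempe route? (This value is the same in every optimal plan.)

Solving gives:
  S1–Tempe: 25 × 9 = 225
  S1–Macon: 5 × 7 = 35
  S1–Orem: 45 × 5 = 225
  S2–Tempe: 70 × 10 = 700
  S3–Tempe: 40 × 3 = 120
Total cost = 1305.
So S3→Tempe carries 40 batches.

40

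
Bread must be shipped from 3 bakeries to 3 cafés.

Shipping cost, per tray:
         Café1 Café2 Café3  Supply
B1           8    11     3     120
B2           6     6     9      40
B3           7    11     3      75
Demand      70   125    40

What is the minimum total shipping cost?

1785

An optimal shipping plan:
  B1 to Café2: 85 × 11 = 935
  B1 to Café3: 35 × 3 = 105
  B2 to Café2: 40 × 6 = 240
  B3 to Café1: 70 × 7 = 490
  B3 to Café3: 5 × 3 = 15
Total = 935 + 105 + 240 + 490 + 15 = 1785.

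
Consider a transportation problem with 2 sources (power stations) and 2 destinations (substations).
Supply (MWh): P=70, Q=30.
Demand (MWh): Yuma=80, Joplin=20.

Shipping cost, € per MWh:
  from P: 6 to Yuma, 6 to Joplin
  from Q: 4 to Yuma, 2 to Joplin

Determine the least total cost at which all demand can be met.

One minimum-cost allocation:
  P→Yuma: 70 × €6 = €420
  Q→Yuma: 10 × €4 = €40
  Q→Joplin: 20 × €2 = €40
Total = 420 + 40 + 40 = €500.

500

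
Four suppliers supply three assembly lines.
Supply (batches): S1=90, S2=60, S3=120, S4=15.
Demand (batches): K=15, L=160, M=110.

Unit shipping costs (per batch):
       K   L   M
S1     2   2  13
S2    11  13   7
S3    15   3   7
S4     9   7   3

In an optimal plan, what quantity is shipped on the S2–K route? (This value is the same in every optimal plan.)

Solving gives:
  S1 to K: 15 × 2 = 30
  S1 to L: 75 × 2 = 150
  S2 to M: 60 × 7 = 420
  S3 to L: 85 × 3 = 255
  S3 to M: 35 × 7 = 245
  S4 to M: 15 × 3 = 45
Total cost = 1145.
The route S2→K is not used.

0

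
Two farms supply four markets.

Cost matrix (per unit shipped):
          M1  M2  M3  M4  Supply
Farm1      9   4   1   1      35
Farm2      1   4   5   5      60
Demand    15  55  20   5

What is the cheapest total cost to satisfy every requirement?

Optimal allocation:
  Farm1–M2: 10 crates
  Farm1–M3: 20 crates
  Farm1–M4: 5 crates
  Farm2–M1: 15 crates
  Farm2–M2: 45 crates
Total cost = 260.

260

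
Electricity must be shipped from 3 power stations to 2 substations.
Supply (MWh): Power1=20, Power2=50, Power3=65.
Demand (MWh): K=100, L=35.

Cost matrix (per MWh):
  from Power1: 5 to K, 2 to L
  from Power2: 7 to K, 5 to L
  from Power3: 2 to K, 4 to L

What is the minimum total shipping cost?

490

One minimum-cost allocation:
  Power1->L: 20 × 2 = 40
  Power2->K: 35 × 7 = 245
  Power2->L: 15 × 5 = 75
  Power3->K: 65 × 2 = 130
Total = 40 + 245 + 75 + 130 = 490.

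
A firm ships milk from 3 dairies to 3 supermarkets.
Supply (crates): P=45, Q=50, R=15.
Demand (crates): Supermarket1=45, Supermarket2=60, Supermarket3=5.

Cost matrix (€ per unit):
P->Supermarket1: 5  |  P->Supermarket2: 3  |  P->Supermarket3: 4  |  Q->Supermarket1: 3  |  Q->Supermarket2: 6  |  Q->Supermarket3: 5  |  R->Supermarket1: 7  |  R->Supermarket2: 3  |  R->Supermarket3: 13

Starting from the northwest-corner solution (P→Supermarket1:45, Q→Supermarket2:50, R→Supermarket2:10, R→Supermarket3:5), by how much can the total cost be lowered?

280

Current plan cost = 45·5 + 50·6 + 10·3 + 5·13 = €620.
Optimal plan:
  P->Supermarket2: 45 crates
  Q->Supermarket1: 45 crates
  Q->Supermarket3: 5 crates
  R->Supermarket2: 15 crates
Optimal cost = €340.
Saving = 620 − 340 = €280.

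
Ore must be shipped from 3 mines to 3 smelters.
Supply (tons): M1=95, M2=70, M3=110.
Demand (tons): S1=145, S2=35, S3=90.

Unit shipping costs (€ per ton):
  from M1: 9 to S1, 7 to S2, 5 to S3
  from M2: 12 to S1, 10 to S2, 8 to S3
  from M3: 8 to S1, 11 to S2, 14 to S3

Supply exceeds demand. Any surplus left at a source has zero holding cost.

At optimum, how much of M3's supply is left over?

An optimal plan:
  M1–S2: 35 × €7 = €245
  M1–S3: 60 × €5 = €300
  M2–S1: 35 × €12 = €420
  M2–S3: 30 × €8 = €240
  M3–S1: 110 × €8 = €880
Total cost = €2085.
M3 ships 110 of its 110, leaving 0.

0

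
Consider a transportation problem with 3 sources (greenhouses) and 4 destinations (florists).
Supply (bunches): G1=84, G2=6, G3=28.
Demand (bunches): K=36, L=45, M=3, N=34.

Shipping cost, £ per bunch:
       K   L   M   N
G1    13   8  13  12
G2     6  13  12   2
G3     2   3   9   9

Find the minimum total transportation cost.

Optimal allocation:
  G1–K: 8 × £13 = £104
  G1–L: 45 × £8 = £360
  G1–M: 3 × £13 = £39
  G1–N: 28 × £12 = £336
  G2–N: 6 × £2 = £12
  G3–K: 28 × £2 = £56
Total = 104 + 360 + 39 + 336 + 12 + 56 = £907.

907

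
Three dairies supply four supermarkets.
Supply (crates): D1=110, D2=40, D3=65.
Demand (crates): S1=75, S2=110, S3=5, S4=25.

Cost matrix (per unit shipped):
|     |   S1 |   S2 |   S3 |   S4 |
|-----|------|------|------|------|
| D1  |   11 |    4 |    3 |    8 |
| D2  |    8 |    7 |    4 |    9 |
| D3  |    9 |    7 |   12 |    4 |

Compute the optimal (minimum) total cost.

A cheapest plan:
  D1–S2: 110 × 4 = 440
  D2–S1: 35 × 8 = 280
  D2–S3: 5 × 4 = 20
  D3–S1: 40 × 9 = 360
  D3–S4: 25 × 4 = 100
Total = 440 + 280 + 20 + 360 + 100 = 1200.
(Supply check: D1 ships 110; D2 ships 40; D3 ships 65.)

1200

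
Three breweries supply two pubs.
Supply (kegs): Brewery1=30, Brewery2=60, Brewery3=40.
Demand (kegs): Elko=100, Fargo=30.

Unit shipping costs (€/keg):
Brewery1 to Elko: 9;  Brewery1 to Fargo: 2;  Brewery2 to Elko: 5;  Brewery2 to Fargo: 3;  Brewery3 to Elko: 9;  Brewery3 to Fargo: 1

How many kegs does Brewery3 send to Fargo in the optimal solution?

The minimum-cost plan:
  Brewery1→Elko: 30 × €9 = €270
  Brewery2→Elko: 60 × €5 = €300
  Brewery3→Elko: 10 × €9 = €90
  Brewery3→Fargo: 30 × €1 = €30
Total cost = €690.
So Brewery3→Fargo carries 30 kegs.

30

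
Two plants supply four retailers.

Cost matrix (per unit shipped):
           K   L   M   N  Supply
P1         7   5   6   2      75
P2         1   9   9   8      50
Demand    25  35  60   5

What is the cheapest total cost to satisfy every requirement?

Optimal allocation:
  P1->L: 35 × 5 = 175
  P1->M: 35 × 6 = 210
  P1->N: 5 × 2 = 10
  P2->K: 25 × 1 = 25
  P2->M: 25 × 9 = 225
Total = 175 + 210 + 10 + 25 + 225 = 645.

645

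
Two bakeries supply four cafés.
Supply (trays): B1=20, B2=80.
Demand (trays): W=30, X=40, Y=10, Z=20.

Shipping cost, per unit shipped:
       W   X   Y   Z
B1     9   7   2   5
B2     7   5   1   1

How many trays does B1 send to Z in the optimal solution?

0

The minimum-cost plan:
  B1 to W: 10 trays
  B1 to Y: 10 trays
  B2 to W: 20 trays
  B2 to X: 40 trays
  B2 to Z: 20 trays
Total cost = 470.
The route B1→Z is not used.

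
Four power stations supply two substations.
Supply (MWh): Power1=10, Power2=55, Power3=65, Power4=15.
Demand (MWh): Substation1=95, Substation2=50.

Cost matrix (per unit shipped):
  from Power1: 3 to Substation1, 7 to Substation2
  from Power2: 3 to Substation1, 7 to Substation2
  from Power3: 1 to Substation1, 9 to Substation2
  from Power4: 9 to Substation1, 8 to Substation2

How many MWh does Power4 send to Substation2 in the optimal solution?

Solving gives:
  Power1->Substation1: 10 × 3 = 30
  Power2->Substation1: 20 × 3 = 60
  Power2->Substation2: 35 × 7 = 245
  Power3->Substation1: 65 × 1 = 65
  Power4->Substation2: 15 × 8 = 120
Total cost = 520.
So Power4→Substation2 carries 15 MWh.

15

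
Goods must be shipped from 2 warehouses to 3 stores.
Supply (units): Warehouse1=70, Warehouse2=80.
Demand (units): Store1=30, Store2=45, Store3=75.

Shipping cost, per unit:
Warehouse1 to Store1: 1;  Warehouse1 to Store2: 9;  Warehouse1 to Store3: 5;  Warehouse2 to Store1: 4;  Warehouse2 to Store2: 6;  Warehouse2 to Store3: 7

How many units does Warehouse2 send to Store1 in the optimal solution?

0

Optimal shipments:
  Warehouse1->Store1: 30 units
  Warehouse1->Store3: 40 units
  Warehouse2->Store2: 45 units
  Warehouse2->Store3: 35 units
Total cost = 745.
The route Warehouse2→Store1 is not used.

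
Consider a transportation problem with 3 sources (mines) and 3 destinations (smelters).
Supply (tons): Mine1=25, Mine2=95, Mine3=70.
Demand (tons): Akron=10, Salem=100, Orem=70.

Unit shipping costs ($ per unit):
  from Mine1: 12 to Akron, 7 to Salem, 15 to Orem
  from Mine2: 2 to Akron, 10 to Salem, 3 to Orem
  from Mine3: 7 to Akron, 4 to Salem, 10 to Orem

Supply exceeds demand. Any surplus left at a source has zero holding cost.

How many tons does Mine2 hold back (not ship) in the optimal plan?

10

Minimum-cost shipments:
  Mine1–Salem: 25 × $7 = $175
  Mine2–Akron: 10 × $2 = $20
  Mine2–Salem: 5 × $10 = $50
  Mine2–Orem: 70 × $3 = $210
  Mine3–Salem: 70 × $4 = $280
Total cost = $735.
Mine2 ships 85 of its 95, leaving 10.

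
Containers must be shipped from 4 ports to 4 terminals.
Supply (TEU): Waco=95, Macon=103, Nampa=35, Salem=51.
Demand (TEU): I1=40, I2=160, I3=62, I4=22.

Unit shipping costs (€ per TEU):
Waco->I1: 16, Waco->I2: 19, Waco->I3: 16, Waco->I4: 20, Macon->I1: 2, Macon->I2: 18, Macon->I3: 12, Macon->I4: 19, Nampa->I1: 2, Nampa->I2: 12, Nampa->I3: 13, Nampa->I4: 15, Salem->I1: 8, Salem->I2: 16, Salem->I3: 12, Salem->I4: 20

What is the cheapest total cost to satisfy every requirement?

3905

A cheapest plan:
  Waco–I2: 74 TEU
  Waco–I4: 21 TEU
  Macon–I1: 40 TEU
  Macon–I3: 62 TEU
  Macon–I4: 1 TEU
  Nampa–I2: 35 TEU
  Salem–I2: 51 TEU
Total cost = €3905.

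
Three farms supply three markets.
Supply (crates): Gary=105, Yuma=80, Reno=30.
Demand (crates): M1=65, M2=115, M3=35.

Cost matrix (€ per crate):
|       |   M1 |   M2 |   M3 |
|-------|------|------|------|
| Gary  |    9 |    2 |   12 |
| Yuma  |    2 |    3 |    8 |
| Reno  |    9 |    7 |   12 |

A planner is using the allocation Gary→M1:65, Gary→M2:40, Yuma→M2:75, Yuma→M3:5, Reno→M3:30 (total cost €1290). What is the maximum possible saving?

520

Current plan cost = 65·9 + 40·2 + 75·3 + 5·8 + 30·12 = €1290.
Optimal plan:
  Gary→M2: 105 × €2 = €210
  Yuma→M1: 65 × €2 = €130
  Yuma→M3: 15 × €8 = €120
  Reno→M2: 10 × €7 = €70
  Reno→M3: 20 × €12 = €240
Optimal cost = €770.
Saving = 1290 − 770 = €520.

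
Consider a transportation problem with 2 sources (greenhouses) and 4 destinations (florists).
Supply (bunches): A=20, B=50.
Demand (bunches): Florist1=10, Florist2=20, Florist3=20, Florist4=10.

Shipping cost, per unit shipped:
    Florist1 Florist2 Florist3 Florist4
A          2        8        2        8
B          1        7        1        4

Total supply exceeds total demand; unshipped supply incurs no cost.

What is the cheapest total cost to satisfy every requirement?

220

An optimal shipping plan:
  A→Florist1: 10 × 2 = 20
  B→Florist2: 20 × 7 = 140
  B→Florist3: 20 × 1 = 20
  B→Florist4: 10 × 4 = 40
Total = 20 + 140 + 20 + 40 = 220.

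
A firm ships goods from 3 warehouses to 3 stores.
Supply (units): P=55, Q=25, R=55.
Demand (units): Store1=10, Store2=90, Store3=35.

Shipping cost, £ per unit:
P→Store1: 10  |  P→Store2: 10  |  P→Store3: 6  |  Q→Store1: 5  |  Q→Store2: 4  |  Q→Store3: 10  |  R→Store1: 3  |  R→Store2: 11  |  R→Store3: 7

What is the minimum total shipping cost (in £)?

One minimum-cost allocation:
  P to Store2: 20 × £10 = £200
  P to Store3: 35 × £6 = £210
  Q to Store2: 25 × £4 = £100
  R to Store1: 10 × £3 = £30
  R to Store2: 45 × £11 = £495
Total = 200 + 210 + 100 + 30 + 495 = £1035.

1035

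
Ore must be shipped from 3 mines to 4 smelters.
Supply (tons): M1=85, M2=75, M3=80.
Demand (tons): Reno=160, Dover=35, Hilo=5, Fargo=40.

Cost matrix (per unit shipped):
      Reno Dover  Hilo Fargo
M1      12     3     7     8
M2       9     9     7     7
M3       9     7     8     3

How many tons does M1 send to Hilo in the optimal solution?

5

Solving gives:
  M1→Reno: 45 × 12 = 540
  M1→Dover: 35 × 3 = 105
  M1→Hilo: 5 × 7 = 35
  M2→Reno: 75 × 9 = 675
  M3→Reno: 40 × 9 = 360
  M3→Fargo: 40 × 3 = 120
Total cost = 1835.
So M1→Hilo carries 5 tons.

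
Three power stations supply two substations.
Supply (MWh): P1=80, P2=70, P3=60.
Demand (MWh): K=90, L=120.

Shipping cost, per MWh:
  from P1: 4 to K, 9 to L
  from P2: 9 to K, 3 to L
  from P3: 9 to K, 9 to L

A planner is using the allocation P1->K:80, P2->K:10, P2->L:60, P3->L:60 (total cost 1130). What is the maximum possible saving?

60

Current plan cost = 80·4 + 10·9 + 60·3 + 60·9 = 1130.
Optimal plan:
  P1 to K: 80 × 4 = 320
  P2 to L: 70 × 3 = 210
  P3 to K: 10 × 9 = 90
  P3 to L: 50 × 9 = 450
Optimal cost = 1070.
Saving = 1130 − 1070 = 60.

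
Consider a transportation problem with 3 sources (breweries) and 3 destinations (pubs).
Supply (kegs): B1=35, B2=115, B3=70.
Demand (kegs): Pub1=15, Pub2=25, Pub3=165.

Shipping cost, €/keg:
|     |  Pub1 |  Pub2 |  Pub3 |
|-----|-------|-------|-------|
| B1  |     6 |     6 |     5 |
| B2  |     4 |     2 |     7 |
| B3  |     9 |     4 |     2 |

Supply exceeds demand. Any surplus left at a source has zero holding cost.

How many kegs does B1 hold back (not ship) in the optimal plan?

0

Minimum-cost shipments:
  B1 to Pub3: 35 kegs
  B2 to Pub1: 15 kegs
  B2 to Pub2: 25 kegs
  B2 to Pub3: 60 kegs
  B3 to Pub3: 70 kegs
Total cost = €845.
B1 ships 35 of its 35, leaving 0.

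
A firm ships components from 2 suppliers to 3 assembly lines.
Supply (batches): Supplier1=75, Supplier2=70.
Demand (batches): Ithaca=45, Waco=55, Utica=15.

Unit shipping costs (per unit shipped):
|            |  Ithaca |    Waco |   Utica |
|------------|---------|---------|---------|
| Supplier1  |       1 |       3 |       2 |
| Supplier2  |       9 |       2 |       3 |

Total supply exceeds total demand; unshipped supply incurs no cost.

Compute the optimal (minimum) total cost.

Optimal allocation:
  Supplier1–Ithaca: 45 × 1 = 45
  Supplier1–Utica: 15 × 2 = 30
  Supplier2–Waco: 55 × 2 = 110
Total = 45 + 30 + 110 = 185.

185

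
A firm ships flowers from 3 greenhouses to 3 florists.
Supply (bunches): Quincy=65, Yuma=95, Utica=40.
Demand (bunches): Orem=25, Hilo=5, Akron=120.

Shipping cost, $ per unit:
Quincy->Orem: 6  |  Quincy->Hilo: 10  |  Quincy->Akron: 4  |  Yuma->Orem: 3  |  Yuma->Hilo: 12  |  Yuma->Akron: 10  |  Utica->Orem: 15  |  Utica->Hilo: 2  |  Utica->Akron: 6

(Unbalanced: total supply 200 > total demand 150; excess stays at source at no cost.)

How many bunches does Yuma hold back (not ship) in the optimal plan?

An optimal plan:
  Quincy→Akron: 65 × $4 = $260
  Yuma→Orem: 25 × $3 = $75
  Yuma→Akron: 20 × $10 = $200
  Utica→Hilo: 5 × $2 = $10
  Utica→Akron: 35 × $6 = $210
Total cost = $755.
Yuma ships 45 of its 95, leaving 50.

50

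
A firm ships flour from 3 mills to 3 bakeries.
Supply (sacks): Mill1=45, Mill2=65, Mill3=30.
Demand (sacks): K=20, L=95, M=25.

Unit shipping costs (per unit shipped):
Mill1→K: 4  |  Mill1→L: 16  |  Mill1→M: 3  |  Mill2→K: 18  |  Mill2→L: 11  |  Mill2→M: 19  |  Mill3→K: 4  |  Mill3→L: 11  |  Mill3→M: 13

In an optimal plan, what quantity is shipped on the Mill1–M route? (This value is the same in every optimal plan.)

25

The minimum-cost plan:
  Mill1 to K: 20 × 4 = 80
  Mill1 to M: 25 × 3 = 75
  Mill2 to L: 65 × 11 = 715
  Mill3 to L: 30 × 11 = 330
Total cost = 1200.
So Mill1→M carries 25 sacks.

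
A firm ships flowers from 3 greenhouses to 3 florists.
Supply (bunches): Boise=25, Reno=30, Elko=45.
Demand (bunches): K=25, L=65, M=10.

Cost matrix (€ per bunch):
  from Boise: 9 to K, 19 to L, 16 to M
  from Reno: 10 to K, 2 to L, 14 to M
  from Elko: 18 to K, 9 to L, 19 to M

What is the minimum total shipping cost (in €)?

An optimal shipping plan:
  Boise to K: 25 bunches
  Reno to L: 30 bunches
  Elko to L: 35 bunches
  Elko to M: 10 bunches
Total cost = €790.
(Supply check: Boise ships 25; Reno ships 30; Elko ships 45.)

790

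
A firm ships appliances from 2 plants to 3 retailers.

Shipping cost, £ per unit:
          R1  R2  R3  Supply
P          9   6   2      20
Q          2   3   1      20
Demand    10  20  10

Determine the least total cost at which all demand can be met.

130

Optimal allocation:
  P->R2: 10 × £6 = £60
  P->R3: 10 × £2 = £20
  Q->R1: 10 × £2 = £20
  Q->R2: 10 × £3 = £30
Total = 60 + 20 + 20 + 30 = £130.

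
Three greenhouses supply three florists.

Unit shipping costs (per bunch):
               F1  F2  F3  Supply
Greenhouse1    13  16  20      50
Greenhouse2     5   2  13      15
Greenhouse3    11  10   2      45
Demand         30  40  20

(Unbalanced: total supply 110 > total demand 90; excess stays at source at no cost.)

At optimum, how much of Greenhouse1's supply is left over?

20

Minimum-cost shipments:
  Greenhouse1→F1: 30 × 13 = 390
  Greenhouse2→F2: 15 × 2 = 30
  Greenhouse3→F2: 25 × 10 = 250
  Greenhouse3→F3: 20 × 2 = 40
Total cost = 710.
Greenhouse1 ships 30 of its 50, leaving 20.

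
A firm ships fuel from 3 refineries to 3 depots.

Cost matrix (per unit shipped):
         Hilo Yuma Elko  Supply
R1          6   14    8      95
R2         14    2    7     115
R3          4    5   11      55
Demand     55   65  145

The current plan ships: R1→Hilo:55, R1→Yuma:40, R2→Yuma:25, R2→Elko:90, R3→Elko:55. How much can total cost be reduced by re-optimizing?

Current plan cost = 55·6 + 40·14 + 25·2 + 90·7 + 55·11 = 2175.
Optimal plan:
  R1->Elko: 95 × 8 = 760
  R2->Yuma: 65 × 2 = 130
  R2->Elko: 50 × 7 = 350
  R3->Hilo: 55 × 4 = 220
Optimal cost = 1460.
Saving = 2175 − 1460 = 715.

715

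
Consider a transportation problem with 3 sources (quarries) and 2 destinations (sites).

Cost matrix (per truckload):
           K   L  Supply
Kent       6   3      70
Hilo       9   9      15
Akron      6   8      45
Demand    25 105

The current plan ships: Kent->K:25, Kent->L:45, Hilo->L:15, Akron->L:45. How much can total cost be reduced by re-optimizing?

125

Current plan cost = 25·6 + 45·3 + 15·9 + 45·8 = 780.
Optimal plan:
  Kent to L: 70 truckloads
  Hilo to L: 15 truckloads
  Akron to K: 25 truckloads
  Akron to L: 20 truckloads
Optimal cost = 655.
Saving = 780 − 655 = 125.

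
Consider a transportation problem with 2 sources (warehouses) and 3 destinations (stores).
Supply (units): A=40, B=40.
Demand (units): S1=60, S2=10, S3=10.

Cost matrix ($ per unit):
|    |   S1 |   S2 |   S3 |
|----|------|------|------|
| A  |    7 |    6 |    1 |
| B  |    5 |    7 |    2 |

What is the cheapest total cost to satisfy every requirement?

410

A cheapest plan:
  A to S1: 20 units
  A to S2: 10 units
  A to S3: 10 units
  B to S1: 40 units
Total cost = $410.
(Supply check: A ships 40; B ships 40.)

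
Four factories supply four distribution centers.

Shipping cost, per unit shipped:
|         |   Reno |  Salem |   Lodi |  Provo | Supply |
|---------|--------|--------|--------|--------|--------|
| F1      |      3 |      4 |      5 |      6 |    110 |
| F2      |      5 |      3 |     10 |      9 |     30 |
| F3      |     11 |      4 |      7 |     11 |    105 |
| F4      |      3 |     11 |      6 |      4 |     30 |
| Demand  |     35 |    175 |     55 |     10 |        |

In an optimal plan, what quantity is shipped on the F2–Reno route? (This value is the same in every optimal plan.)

The minimum-cost plan:
  F1->Reno: 15 × 3 = 45
  F1->Salem: 40 × 4 = 160
  F1->Lodi: 55 × 5 = 275
  F2->Salem: 30 × 3 = 90
  F3->Salem: 105 × 4 = 420
  F4->Reno: 20 × 3 = 60
  F4->Provo: 10 × 4 = 40
Total cost = 1090.
The route F2→Reno is not used.

0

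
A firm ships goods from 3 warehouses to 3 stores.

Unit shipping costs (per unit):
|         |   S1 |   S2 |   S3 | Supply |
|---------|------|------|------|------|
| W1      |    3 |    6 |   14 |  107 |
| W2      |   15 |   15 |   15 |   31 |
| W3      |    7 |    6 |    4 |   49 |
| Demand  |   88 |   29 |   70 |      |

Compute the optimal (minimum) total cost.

One minimum-cost allocation:
  W1->S1: 88 units
  W1->S2: 19 units
  W2->S2: 10 units
  W2->S3: 21 units
  W3->S3: 49 units
Total cost = 1039.
(Supply check: W1 ships 107; W2 ships 31; W3 ships 49.)

1039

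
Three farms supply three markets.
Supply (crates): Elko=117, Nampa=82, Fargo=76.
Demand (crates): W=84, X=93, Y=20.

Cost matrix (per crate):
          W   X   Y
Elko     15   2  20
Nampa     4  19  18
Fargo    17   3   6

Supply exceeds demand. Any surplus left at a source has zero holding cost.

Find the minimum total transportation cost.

664

One minimum-cost allocation:
  Elko→W: 2 × 15 = 30
  Elko→X: 93 × 2 = 186
  Nampa→W: 82 × 4 = 328
  Fargo→Y: 20 × 6 = 120
Total = 30 + 186 + 328 + 120 = 664.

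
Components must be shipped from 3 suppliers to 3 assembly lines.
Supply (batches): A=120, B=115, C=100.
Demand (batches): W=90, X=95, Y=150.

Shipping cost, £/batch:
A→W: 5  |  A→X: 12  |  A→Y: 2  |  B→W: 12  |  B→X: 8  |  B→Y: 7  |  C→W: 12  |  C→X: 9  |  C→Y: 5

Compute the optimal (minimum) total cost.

An optimal shipping plan:
  A->W: 90 × £5 = £450
  A->Y: 30 × £2 = £60
  B->X: 95 × £8 = £760
  B->Y: 20 × £7 = £140
  C->Y: 100 × £5 = £500
Total = 450 + 60 + 760 + 140 + 500 = £1910.
(Supply check: A ships 120; B ships 115; C ships 100.)

1910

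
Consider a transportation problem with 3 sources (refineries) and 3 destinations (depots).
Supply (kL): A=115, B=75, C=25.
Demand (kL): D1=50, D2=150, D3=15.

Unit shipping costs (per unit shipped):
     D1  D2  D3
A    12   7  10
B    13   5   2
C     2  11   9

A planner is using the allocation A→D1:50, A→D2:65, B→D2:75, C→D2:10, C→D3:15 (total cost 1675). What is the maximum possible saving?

365

Current plan cost = 50·12 + 65·7 + 75·5 + 10·11 + 15·9 = 1675.
Optimal plan:
  A->D1: 25 kL
  A->D2: 90 kL
  B->D2: 60 kL
  B->D3: 15 kL
  C->D1: 25 kL
Optimal cost = 1310.
Saving = 1675 − 1310 = 365.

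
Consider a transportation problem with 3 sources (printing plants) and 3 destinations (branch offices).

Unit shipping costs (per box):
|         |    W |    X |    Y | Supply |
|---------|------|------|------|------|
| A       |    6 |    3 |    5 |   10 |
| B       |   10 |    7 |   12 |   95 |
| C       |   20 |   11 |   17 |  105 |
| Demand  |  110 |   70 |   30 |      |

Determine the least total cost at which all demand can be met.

2390

A cheapest plan:
  A–W: 10 × 6 = 60
  B–W: 95 × 10 = 950
  C–W: 5 × 20 = 100
  C–X: 70 × 11 = 770
  C–Y: 30 × 17 = 510
Total = 60 + 950 + 100 + 770 + 510 = 2390.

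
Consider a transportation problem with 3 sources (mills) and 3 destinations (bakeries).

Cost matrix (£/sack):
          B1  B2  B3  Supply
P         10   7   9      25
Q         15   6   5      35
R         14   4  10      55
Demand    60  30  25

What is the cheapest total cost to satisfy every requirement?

995

An optimal shipping plan:
  P→B1: 25 × £10 = £250
  Q→B1: 10 × £15 = £150
  Q→B3: 25 × £5 = £125
  R→B1: 25 × £14 = £350
  R→B2: 30 × £4 = £120
Total = 250 + 150 + 125 + 350 + 120 = £995.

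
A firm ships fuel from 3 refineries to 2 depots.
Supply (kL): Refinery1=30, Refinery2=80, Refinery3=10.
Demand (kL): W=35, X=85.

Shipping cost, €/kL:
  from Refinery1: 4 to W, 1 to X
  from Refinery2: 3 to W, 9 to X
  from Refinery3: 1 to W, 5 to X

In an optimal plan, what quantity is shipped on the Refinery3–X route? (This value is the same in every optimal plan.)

10

Optimal shipments:
  Refinery1 to X: 30 kL
  Refinery2 to W: 35 kL
  Refinery2 to X: 45 kL
  Refinery3 to X: 10 kL
Total cost = €590.
So Refinery3→X carries 10 kL.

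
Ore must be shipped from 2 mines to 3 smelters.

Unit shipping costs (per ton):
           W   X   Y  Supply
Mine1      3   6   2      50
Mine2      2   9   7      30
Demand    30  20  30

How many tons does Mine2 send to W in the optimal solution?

30

The minimum-cost plan:
  Mine1->X: 20 × 6 = 120
  Mine1->Y: 30 × 2 = 60
  Mine2->W: 30 × 2 = 60
Total cost = 240.
So Mine2→W carries 30 tons.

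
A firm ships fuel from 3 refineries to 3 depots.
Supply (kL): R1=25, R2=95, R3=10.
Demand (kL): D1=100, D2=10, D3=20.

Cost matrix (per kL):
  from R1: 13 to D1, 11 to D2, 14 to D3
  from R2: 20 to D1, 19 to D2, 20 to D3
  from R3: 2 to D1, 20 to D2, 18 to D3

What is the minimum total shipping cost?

2225

One minimum-cost allocation:
  R1→D1: 15 × 13 = 195
  R1→D2: 10 × 11 = 110
  R2→D1: 75 × 20 = 1500
  R2→D3: 20 × 20 = 400
  R3→D1: 10 × 2 = 20
Total = 195 + 110 + 1500 + 400 + 20 = 2225.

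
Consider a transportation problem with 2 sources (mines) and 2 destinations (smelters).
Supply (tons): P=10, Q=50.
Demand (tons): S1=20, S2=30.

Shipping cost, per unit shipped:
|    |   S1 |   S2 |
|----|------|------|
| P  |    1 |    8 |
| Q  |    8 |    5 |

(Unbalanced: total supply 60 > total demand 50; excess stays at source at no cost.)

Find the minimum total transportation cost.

240

A cheapest plan:
  P->S1: 10 tons
  Q->S1: 10 tons
  Q->S2: 30 tons
Total cost = 240.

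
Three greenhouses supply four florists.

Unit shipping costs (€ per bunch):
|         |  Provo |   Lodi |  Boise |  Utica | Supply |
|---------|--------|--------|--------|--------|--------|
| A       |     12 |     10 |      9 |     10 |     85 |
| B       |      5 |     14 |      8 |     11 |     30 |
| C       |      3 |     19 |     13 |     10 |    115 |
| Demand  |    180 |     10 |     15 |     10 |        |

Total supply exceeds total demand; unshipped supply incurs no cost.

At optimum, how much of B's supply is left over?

0

Minimum-cost shipments:
  A to Provo: 35 bunches
  A to Lodi: 10 bunches
  A to Boise: 15 bunches
  A to Utica: 10 bunches
  B to Provo: 30 bunches
  C to Provo: 115 bunches
Total cost = €1250.
B ships 30 of its 30, leaving 0.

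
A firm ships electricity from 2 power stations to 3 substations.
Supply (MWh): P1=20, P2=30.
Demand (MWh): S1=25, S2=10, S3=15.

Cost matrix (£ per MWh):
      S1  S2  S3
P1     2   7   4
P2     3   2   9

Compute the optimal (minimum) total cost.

Optimal allocation:
  P1 to S1: 5 MWh
  P1 to S3: 15 MWh
  P2 to S1: 20 MWh
  P2 to S2: 10 MWh
Total cost = £150.

150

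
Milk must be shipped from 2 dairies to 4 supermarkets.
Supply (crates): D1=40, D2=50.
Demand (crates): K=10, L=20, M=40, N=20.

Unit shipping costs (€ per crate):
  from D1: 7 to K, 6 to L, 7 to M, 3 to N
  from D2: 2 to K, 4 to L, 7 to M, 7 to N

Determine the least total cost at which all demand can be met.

440

An optimal shipping plan:
  D1→M: 20 × €7 = €140
  D1→N: 20 × €3 = €60
  D2→K: 10 × €2 = €20
  D2→L: 20 × €4 = €80
  D2→M: 20 × €7 = €140
Total = 140 + 60 + 20 + 80 + 140 = €440.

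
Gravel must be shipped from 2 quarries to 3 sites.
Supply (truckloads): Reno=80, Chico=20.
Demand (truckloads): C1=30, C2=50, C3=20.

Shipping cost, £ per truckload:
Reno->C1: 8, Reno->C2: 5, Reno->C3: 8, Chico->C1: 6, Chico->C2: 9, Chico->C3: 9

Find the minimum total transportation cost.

610

An optimal shipping plan:
  Reno–C1: 10 × £8 = £80
  Reno–C2: 50 × £5 = £250
  Reno–C3: 20 × £8 = £160
  Chico–C1: 20 × £6 = £120
Total = 80 + 250 + 160 + 120 = £610.
(Supply check: Reno ships 80; Chico ships 20.)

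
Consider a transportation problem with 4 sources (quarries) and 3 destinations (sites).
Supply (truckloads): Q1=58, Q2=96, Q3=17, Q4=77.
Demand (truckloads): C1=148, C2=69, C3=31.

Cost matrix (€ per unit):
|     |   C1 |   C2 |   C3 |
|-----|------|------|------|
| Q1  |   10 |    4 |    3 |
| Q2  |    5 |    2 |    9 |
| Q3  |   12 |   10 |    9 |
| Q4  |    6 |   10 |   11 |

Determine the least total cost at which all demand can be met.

A cheapest plan:
  Q1–C2: 27 truckloads
  Q1–C3: 31 truckloads
  Q2–C1: 54 truckloads
  Q2–C2: 42 truckloads
  Q3–C1: 17 truckloads
  Q4–C1: 77 truckloads
Total cost = €1221.
(Supply check: Q1 ships 58; Q2 ships 96; Q3 ships 17; Q4 ships 77.)

1221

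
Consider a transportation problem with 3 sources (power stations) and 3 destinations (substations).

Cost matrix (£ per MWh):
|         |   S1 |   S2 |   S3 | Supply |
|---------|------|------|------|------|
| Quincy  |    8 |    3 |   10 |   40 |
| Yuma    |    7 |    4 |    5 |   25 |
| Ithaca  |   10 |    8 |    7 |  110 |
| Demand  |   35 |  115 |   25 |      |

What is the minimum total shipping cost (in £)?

Optimal allocation:
  Quincy->S2: 40 MWh
  Yuma->S2: 25 MWh
  Ithaca->S1: 35 MWh
  Ithaca->S2: 50 MWh
  Ithaca->S3: 25 MWh
Total cost = £1145.

1145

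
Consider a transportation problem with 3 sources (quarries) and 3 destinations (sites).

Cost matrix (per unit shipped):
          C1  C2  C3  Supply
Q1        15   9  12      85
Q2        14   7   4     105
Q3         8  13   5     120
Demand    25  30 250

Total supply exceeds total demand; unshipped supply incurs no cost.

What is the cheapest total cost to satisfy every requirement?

1965

One minimum-cost allocation:
  Q1–C2: 30 × 9 = 270
  Q1–C3: 50 × 12 = 600
  Q2–C3: 105 × 4 = 420
  Q3–C1: 25 × 8 = 200
  Q3–C3: 95 × 5 = 475
Total = 270 + 600 + 420 + 200 + 475 = 1965.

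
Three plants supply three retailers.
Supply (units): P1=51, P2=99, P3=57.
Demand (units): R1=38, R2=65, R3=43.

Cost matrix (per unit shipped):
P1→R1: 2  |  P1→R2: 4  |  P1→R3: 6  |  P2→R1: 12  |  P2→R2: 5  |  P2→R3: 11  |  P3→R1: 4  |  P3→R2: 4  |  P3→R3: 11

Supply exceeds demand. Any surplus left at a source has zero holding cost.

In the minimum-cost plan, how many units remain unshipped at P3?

Minimum-cost shipments:
  P1–R1: 8 units
  P1–R3: 43 units
  P2–R2: 38 units
  P3–R1: 30 units
  P3–R2: 27 units
Total cost = 692.
P3 ships 57 of its 57, leaving 0.

0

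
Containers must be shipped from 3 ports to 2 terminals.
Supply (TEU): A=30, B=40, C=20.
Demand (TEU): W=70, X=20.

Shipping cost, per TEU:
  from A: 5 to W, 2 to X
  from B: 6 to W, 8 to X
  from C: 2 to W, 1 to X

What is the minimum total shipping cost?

One minimum-cost allocation:
  A→W: 10 × 5 = 50
  A→X: 20 × 2 = 40
  B→W: 40 × 6 = 240
  C→W: 20 × 2 = 40
Total = 50 + 40 + 240 + 40 = 370.

370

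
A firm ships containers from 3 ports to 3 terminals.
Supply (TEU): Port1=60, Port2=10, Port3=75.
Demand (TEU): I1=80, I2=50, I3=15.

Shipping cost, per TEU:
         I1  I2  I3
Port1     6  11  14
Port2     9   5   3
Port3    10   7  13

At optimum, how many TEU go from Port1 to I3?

0

Optimal shipments:
  Port1->I1: 60 × 6 = 360
  Port2->I3: 10 × 3 = 30
  Port3->I1: 20 × 10 = 200
  Port3->I2: 50 × 7 = 350
  Port3->I3: 5 × 13 = 65
Total cost = 1005.
The route Port1→I3 is not used.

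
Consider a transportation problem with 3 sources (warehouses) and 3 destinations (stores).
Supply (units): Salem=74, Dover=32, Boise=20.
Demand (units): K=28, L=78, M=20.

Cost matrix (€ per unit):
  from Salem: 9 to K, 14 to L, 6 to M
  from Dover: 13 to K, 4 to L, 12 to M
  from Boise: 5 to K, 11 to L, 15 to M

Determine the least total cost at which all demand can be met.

An optimal shipping plan:
  Salem->K: 8 units
  Salem->L: 46 units
  Salem->M: 20 units
  Dover->L: 32 units
  Boise->K: 20 units
Total cost = €1064.

1064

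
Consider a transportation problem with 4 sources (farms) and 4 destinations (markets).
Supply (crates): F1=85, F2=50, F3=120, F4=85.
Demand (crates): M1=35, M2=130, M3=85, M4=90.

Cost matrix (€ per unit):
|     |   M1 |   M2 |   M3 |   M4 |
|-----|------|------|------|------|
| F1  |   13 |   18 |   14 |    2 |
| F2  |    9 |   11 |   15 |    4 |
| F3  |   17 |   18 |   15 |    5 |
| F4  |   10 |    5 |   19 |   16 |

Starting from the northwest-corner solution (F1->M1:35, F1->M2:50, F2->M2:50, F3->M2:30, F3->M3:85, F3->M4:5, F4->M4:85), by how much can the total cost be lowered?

Current plan cost = 35·13 + 50·18 + 50·11 + 30·18 + 85·15 + 5·5 + 85·16 = €5105.
Optimal plan:
  F1->M4: 85 × €2 = €170
  F2->M1: 35 × €9 = €315
  F2->M2: 15 × €11 = €165
  F3->M2: 30 × €18 = €540
  F3->M3: 85 × €15 = €1275
  F3->M4: 5 × €5 = €25
  F4->M2: 85 × €5 = €425
Optimal cost = €2915.
Saving = 5105 − 2915 = €2190.

2190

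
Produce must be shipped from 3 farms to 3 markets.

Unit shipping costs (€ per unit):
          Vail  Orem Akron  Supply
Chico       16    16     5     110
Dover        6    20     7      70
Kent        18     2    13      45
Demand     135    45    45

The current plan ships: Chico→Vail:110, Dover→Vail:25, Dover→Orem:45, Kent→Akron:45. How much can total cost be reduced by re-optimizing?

1620

Current plan cost = 110·16 + 25·6 + 45·20 + 45·13 = €3395.
Optimal plan:
  Chico->Vail: 65 × €16 = €1040
  Chico->Akron: 45 × €5 = €225
  Dover->Vail: 70 × €6 = €420
  Kent->Orem: 45 × €2 = €90
Optimal cost = €1775.
Saving = 3395 − 1775 = €1620.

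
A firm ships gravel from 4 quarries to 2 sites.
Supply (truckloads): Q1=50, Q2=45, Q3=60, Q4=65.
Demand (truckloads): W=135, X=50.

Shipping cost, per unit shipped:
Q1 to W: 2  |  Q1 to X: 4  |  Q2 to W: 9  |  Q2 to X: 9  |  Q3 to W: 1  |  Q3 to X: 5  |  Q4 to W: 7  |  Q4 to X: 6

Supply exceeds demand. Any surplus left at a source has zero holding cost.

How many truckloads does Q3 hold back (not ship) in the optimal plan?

Minimum-cost shipments:
  Q1→W: 50 × 2 = 100
  Q2→W: 10 × 9 = 90
  Q3→W: 60 × 1 = 60
  Q4→W: 15 × 7 = 105
  Q4→X: 50 × 6 = 300
Total cost = 655.
Q3 ships 60 of its 60, leaving 0.

0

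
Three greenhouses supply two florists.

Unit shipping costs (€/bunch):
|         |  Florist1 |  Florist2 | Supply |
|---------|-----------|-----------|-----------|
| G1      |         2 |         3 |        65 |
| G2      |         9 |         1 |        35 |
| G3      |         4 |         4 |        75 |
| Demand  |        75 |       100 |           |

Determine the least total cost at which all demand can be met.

A cheapest plan:
  G1 to Florist1: 65 bunches
  G2 to Florist2: 35 bunches
  G3 to Florist1: 10 bunches
  G3 to Florist2: 65 bunches
Total cost = €465.

465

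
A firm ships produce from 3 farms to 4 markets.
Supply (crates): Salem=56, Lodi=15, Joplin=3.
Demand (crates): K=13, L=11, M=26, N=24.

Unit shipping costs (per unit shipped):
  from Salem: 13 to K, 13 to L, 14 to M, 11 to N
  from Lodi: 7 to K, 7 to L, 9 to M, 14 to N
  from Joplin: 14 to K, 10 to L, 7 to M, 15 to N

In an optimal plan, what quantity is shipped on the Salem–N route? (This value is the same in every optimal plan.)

The minimum-cost plan:
  Salem→L: 9 × 13 = 117
  Salem→M: 23 × 14 = 322
  Salem→N: 24 × 11 = 264
  Lodi→K: 13 × 7 = 91
  Lodi→L: 2 × 7 = 14
  Joplin→M: 3 × 7 = 21
Total cost = 829.
So Salem→N carries 24 crates.

24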